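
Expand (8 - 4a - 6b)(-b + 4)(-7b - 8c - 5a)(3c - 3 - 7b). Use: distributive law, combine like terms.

(8 - 4a - 6b)(-b + 4)(-7b - 8c - 5a)(3c - 3 - 7b)
= (-8b + 32 + 4ab - 16a + 6b² - 24b)(-7b - 8c - 5a)(3c - 3 - 7b)    [distributive law]
= (-32b + 32 + 4ab - 16a + 6b²)(-7b - 8c - 5a)(3c - 3 - 7b)    [combine like terms]
= (224b² + 256bc + 160ab - 224b - 256c - 160a - 28ab² - 32abc - 20a²b + 112ab + 128ac + 80a² - 42b³ - 48b²c - 30ab²)(3c - 3 - 7b)    [distributive law]
= (224b² + 256bc + 272ab - 224b - 256c - 160a - 58ab² - 32abc - 20a²b + 128ac + 80a² - 42b³ - 48b²c)(3c - 3 - 7b)    [combine like terms]
= 672b²c - 672b² - 1568b³ + 768bc² - 768bc - 1792b²c + 816abc - 816ab - 1904ab² - 672bc + 672b + 1568b² - 768c² + 768c + 1792bc - 480ac + 480a + 1120ab - 174ab²c + 174ab² + 406ab³ - 96abc² + 96abc + 224ab²c - 60a²bc + 60a²b + 140a²b² + 384ac² - 384ac - 896abc + 240a²c - 240a² - 560a²b - 126b³c + 126b³ + 294b⁴ - 144b²c² + 144b²c + 336b³c    [distributive law]
= -976b²c + 896b² - 1442b³ + 768bc² + 352bc + 16abc + 304ab - 1730ab² + 672b - 768c² + 768c - 864ac + 480a + 50ab²c + 406ab³ - 96abc² - 60a²bc - 500a²b + 140a²b² + 384ac² + 240a²c - 240a² + 210b³c + 294b⁴ - 144b²c²    [combine like terms]

-976b²c + 896b² - 1442b³ + 768bc² + 352bc + 16abc + 304ab - 1730ab² + 672b - 768c² + 768c - 864ac + 480a + 50ab²c + 406ab³ - 96abc² - 60a²bc - 500a²b + 140a²b² + 384ac² + 240a²c - 240a² + 210b³c + 294b⁴ - 144b²c²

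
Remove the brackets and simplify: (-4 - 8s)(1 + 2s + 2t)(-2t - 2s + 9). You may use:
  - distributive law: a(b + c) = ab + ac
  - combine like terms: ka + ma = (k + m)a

(-4 - 8s)(1 + 2s + 2t)(-2t - 2s + 9)
= (-4 - 8s - 8t - 8s - 16s² - 16st)(-2t - 2s + 9)    [distributive law]
= (-4 - 16s - 8t - 16s² - 16st)(-2t - 2s + 9)    [combine like terms]
= 8t + 8s - 36 + 32st + 32s² - 144s + 16t² + 16st - 72t + 32s²t + 32s³ - 144s² + 32st² + 32s²t - 144st    [distributive law]
= -64t - 136s - 36 - 96st - 112s² + 16t² + 64s²t + 32s³ + 32st²    [combine like terms]

-64t - 136s - 36 - 96st - 112s² + 16t² + 64s²t + 32s³ + 32st²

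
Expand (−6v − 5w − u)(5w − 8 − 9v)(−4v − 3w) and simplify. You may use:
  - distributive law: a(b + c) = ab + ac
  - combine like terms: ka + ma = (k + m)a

−222v^2w + 55vw^2 − 192v^2 − 304vw − 216v^3 + 75w^3 − 120w^2 − 7uvw + 15uw^2 − 32uv − 24uw − 36uv^2

(−6v − 5w − u)(5w − 8 − 9v)(−4v − 3w)
= (−30vw + 48v + 54v^2 − 25w^2 + 40w + 45vw − 5uw + 8u + 9uv)(−4v − 3w)    [distributive law]
= (15vw + 48v + 54v^2 − 25w^2 + 40w − 5uw + 8u + 9uv)(−4v − 3w)    [combine like terms]
= −60v^2w − 45vw^2 − 192v^2 − 144vw − 216v^3 − 162v^2w + 100vw^2 + 75w^3 − 160vw − 120w^2 + 20uvw + 15uw^2 − 32uv − 24uw − 36uv^2 − 27uvw    [distributive law]
= −222v^2w + 55vw^2 − 192v^2 − 304vw − 216v^3 + 75w^3 − 120w^2 − 7uvw + 15uw^2 − 32uv − 24uw − 36uv^2    [combine like terms]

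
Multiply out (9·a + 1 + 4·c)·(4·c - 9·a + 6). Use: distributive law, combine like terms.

(9·a + 1 + 4·c)·(4·c - 9·a + 6)
= 36·a·c - 81·a² + 54·a + 4·c - 9·a + 6 + 16·c² - 36·a·c + 24·c    [distributive law]
= -81·a² + 45·a + 28·c + 6 + 16·c²    [combine like terms]

-81·a² + 45·a + 28·c + 6 + 16·c²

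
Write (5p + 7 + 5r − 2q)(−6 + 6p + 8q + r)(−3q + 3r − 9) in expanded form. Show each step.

−288pq − 279pr − 108p − 90p²q + 90p²r − 270p² − 84pq² − 21pqr + 105pr² − 486q + 81r + 378 − 60q² − 69qr − 114r² − 162q²r + 99qr² + 15r³ + 48q³

(5p + 7 + 5r − 2q)(−6 + 6p + 8q + r)(−3q + 3r − 9)
= (−30p + 30p² + 40pq + 5pr − 42 + 42p + 56q + 7r − 30r + 30pr + 40qr + 5r² + 12q − 12pq − 16q² − 2qr)(−3q + 3r − 9)    [distributive law]
= (12p + 30p² + 28pq + 35pr − 42 + 68q − 23r + 38qr + 5r² − 16q²)(−3q + 3r − 9)    [combine like terms]
= −36pq + 36pr − 108p − 90p²q + 90p²r − 270p² − 84pq² + 84pqr − 252pq − 105pqr + 105pr² − 315pr + 126q − 126r + 378 − 204q² + 204qr − 612q + 69qr − 69r² + 207r − 114q²r + 114qr² − 342qr − 15qr² + 15r³ − 45r² + 48q³ − 48q²r + 144q²    [distributive law]
= −288pq − 279pr − 108p − 90p²q + 90p²r − 270p² − 84pq² − 21pqr + 105pr² − 486q + 81r + 378 − 60q² − 69qr − 114r² − 162q²r + 99qr² + 15r³ + 48q³    [combine like terms]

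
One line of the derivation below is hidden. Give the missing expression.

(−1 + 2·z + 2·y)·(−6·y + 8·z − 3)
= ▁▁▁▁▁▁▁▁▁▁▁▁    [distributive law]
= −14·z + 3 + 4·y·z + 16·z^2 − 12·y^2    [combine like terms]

By distributive law:

6·y − 8·z + 3 − 12·y·z + 16·z^2 − 6·z − 12·y^2 + 16·y·z − 6·y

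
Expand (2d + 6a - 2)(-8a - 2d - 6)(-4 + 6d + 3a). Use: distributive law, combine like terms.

-32ad - 180ad^2 - 372a^2d - 32d^2 - 24d^3 + 104d + 132a^2 - 144a^3 + 116a - 48

(2d + 6a - 2)(-8a - 2d - 6)(-4 + 6d + 3a)
= (-16ad - 4d^2 - 12d - 48a^2 - 12ad - 36a + 16a + 4d + 12)(-4 + 6d + 3a)    [distributive law]
= (-28ad - 4d^2 - 8d - 48a^2 - 20a + 12)(-4 + 6d + 3a)    [combine like terms]
= 112ad - 168ad^2 - 84a^2d + 16d^2 - 24d^3 - 12ad^2 + 32d - 48d^2 - 24ad + 192a^2 - 288a^2d - 144a^3 + 80a - 120ad - 60a^2 - 48 + 72d + 36a    [distributive law]
= -32ad - 180ad^2 - 372a^2d - 32d^2 - 24d^3 + 104d + 132a^2 - 144a^3 + 116a - 48    [combine like terms]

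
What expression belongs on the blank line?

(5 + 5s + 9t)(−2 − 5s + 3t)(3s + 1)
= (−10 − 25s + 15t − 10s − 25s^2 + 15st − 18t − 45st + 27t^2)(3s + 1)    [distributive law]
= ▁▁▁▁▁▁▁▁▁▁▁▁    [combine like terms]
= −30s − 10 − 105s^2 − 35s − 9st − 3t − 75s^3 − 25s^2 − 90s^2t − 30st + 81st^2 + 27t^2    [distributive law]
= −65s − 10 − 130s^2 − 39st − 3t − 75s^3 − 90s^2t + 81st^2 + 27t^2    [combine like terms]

After combine like terms, the bracketed line is:

(−10 − 35s − 3t − 25s^2 − 30st + 27t^2)(3s + 1)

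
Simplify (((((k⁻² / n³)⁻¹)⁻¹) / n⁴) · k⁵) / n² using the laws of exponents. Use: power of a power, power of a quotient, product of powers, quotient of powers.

k³n⁻⁹

(((((k⁻² / n³)⁻¹)⁻¹) / n⁴) · k⁵) / n²
= ((((k⁻² / n³)¹) / n⁴) · k⁵) / n²    [power of a power]
= (((((k⁻²)¹) / ((n³)¹)) / n⁴) · k⁵) / n²    [power of a quotient]
= (((k⁻² / ((n³)¹)) / n⁴) · k⁵) / n²    [power of a power]
= (((k⁻² / n³) / n⁴) · k⁵) / n²    [power of a power]
= k³n⁻⁹    [quotient of powers; product of powers]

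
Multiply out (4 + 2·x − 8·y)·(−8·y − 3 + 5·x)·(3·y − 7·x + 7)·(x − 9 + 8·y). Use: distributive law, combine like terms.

3616·x·y^2 − 4552·y^2 + 1664·y^3 − 4316·x^2·y + 4010·x·y + 156·y + 434·x^2 − 1722·x + 756 + 602·x^3 + 2760·x^2·y^2 − 4736·x·y^3 − 138·x^3·y − 70·x^4 + 1536·y^4

(4 + 2·x − 8·y)·(−8·y − 3 + 5·x)·(3·y − 7·x + 7)·(x − 9 + 8·y)
= (−32·y − 12 + 20·x − 16·x·y − 6·x + 10·x^2 + 64·y^2 + 24·y − 40·x·y)·(3·y − 7·x + 7)·(x − 9 + 8·y)    [distributive law]
= (−8·y − 12 + 14·x − 56·x·y + 10·x^2 + 64·y^2)·(3·y − 7·x + 7)·(x − 9 + 8·y)    [combine like terms]
= (−24·y^2 + 56·x·y − 56·y − 36·y + 84·x − 84 + 42·x·y − 98·x^2 + 98·x − 168·x·y^2 + 392·x^2·y − 392·x·y + 30·x^2·y − 70·x^3 + 70·x^2 + 192·y^3 − 448·x·y^2 + 448·y^2)·(x − 9 + 8·y)    [distributive law]
= (424·y^2 − 294·x·y − 92·y + 182·x − 84 − 28·x^2 − 616·x·y^2 + 422·x^2·y − 70·x^3 + 192·y^3)·(x − 9 + 8·y)    [combine like terms]
= 424·x·y^2 − 3816·y^2 + 3392·y^3 − 294·x^2·y + 2646·x·y − 2352·x·y^2 − 92·x·y + 828·y − 736·y^2 + 182·x^2 − 1638·x + 1456·x·y − 84·x + 756 − 672·y − 28·x^3 + 252·x^2 − 224·x^2·y − 616·x^2·y^2 + 5544·x·y^2 − 4928·x·y^3 + 422·x^3·y − 3798·x^2·y + 3376·x^2·y^2 − 70·x^4 + 630·x^3 − 560·x^3·y + 192·x·y^3 − 1728·y^3 + 1536·y^4    [distributive law]
= 3616·x·y^2 − 4552·y^2 + 1664·y^3 − 4316·x^2·y + 4010·x·y + 156·y + 434·x^2 − 1722·x + 756 + 602·x^3 + 2760·x^2·y^2 − 4736·x·y^3 − 138·x^3·y − 70·x^4 + 1536·y^4    [combine like terms]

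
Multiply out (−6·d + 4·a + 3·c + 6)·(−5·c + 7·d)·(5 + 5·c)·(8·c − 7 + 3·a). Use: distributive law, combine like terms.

1935·c²·d − 1575·c·d + 1535·a·c·d + 2040·c³·d + 1885·a·c²·d − 210·c·d² + 1470·d² − 630·a·d² − 1680·c²·d² − 630·a·c·d² − 775·a·c² + 250·a·c − 300·a²·c − 1025·a·c³ − 300·a²·c² − 350·a·d + 420·a²·d + 420·a²·c·d − 1275·c³ + 375·c² − 600·c⁴ + 1050·c − 1470·d

(−6·d + 4·a + 3·c + 6)·(−5·c + 7·d)·(5 + 5·c)·(8·c − 7 + 3·a)
= (30·c·d − 42·d² − 20·a·c + 28·a·d − 15·c² + 21·c·d − 30·c + 42·d)·(5 + 5·c)·(8·c − 7 + 3·a)    [distributive law]
= (51·c·d − 42·d² − 20·a·c + 28·a·d − 15·c² − 30·c + 42·d)·(5 + 5·c)·(8·c − 7 + 3·a)    [combine like terms]
= (255·c·d + 255·c²·d − 210·d² − 210·c·d² − 100·a·c − 100·a·c² + 140·a·d + 140·a·c·d − 75·c² − 75·c³ − 150·c − 150·c² + 210·d + 210·c·d)·(8·c − 7 + 3·a)    [distributive law]
= (465·c·d + 255·c²·d − 210·d² − 210·c·d² − 100·a·c − 100·a·c² + 140·a·d + 140·a·c·d − 225·c² − 75·c³ − 150·c + 210·d)·(8·c − 7 + 3·a)    [combine like terms]
= 3720·c²·d − 3255·c·d + 1395·a·c·d + 2040·c³·d − 1785·c²·d + 765·a·c²·d − 1680·c·d² + 1470·d² − 630·a·d² − 1680·c²·d² + 1470·c·d² − 630·a·c·d² − 800·a·c² + 700·a·c − 300·a²·c − 800·a·c³ + 700·a·c² − 300·a²·c² + 1120·a·c·d − 980·a·d + 420·a²·d + 1120·a·c²·d − 980·a·c·d + 420·a²·c·d − 1800·c³ + 1575·c² − 675·a·c² − 600·c⁴ + 525·c³ − 225·a·c³ − 1200·c² + 1050·c − 450·a·c + 1680·c·d − 1470·d + 630·a·d    [distributive law]
= 1935·c²·d − 1575·c·d + 1535·a·c·d + 2040·c³·d + 1885·a·c²·d − 210·c·d² + 1470·d² − 630·a·d² − 1680·c²·d² − 630·a·c·d² − 775·a·c² + 250·a·c − 300·a²·c − 1025·a·c³ − 300·a²·c² − 350·a·d + 420·a²·d + 420·a²·c·d − 1275·c³ + 375·c² − 600·c⁴ + 1050·c − 1470·d    [combine like terms]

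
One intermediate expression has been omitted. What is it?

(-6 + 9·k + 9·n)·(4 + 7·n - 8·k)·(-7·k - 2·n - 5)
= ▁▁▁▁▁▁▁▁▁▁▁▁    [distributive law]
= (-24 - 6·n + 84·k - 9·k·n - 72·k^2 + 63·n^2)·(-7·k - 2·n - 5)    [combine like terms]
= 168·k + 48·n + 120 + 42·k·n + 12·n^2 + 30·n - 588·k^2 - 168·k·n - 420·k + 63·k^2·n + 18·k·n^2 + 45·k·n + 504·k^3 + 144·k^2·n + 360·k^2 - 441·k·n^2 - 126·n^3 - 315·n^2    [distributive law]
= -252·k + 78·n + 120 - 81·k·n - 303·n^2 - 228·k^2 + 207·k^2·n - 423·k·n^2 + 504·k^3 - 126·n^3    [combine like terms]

By distributive law:

(-24 - 42·n + 48·k + 36·k + 63·k·n - 72·k^2 + 36·n + 63·n^2 - 72·k·n)·(-7·k - 2·n - 5)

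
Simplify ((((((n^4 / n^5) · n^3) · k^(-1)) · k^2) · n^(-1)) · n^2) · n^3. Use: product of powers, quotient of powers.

kn^6

((((((n^4 / n^5) · n^3) · k^(-1)) · k^2) · n^(-1)) · n^2) · n^3
= (((((n^(-1) · n^3) · k^(-1)) · k^2) · n^(-1)) · n^2) · n^3    [quotient of powers]
= ((((n^2 · k^(-1)) · k^2) · n^(-1)) · n^2) · n^3    [product of powers]
= kn^6    [product of powers]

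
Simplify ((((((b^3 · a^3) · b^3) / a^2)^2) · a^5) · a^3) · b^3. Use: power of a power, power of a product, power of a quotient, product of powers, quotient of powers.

((((((b^3 · a^3) · b^3) / a^2)^2) · a^5) · a^3) · b^3
= ((((((b^3 · a^3) · b^3)^2) / ((a^2)^2)) · a^5) · a^3) · b^3    [power of a quotient]
= ((((((b^3 · a^3)^2) · ((b^3)^2)) / ((a^2)^2)) · a^5) · a^3) · b^3    [power of a product]
= (((((((b^3)^2) · ((a^3)^2)) · ((b^3)^2)) / ((a^2)^2)) · a^5) · a^3) · b^3    [power of a product]
= (((((b^6 · ((a^3)^2)) · ((b^3)^2)) / ((a^2)^2)) · a^5) · a^3) · b^3    [power of a power]
= (((((b^6 · a^6) · ((b^3)^2)) / ((a^2)^2)) · a^5) · a^3) · b^3    [power of a power]
= (((((b^6 · a^6) · b^6) / ((a^2)^2)) · a^5) · a^3) · b^3    [power of a power]
= (((((b^6 · a^6) · b^6) / a^4) · a^5) · a^3) · b^3    [power of a power]
= a^10b^15    [quotient of powers; product of powers]

a^10b^15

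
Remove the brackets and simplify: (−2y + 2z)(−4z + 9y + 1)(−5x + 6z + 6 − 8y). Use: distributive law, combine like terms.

−130xyz + 220yz² + 128yz − 316y²z + 90xy² − 92y² + 144y³ + 10xy − 12y + 40xz² − 48z³ − 36z² − 10xz + 12z

(−2y + 2z)(−4z + 9y + 1)(−5x + 6z + 6 − 8y)
= (8yz − 18y² − 2y − 8z² + 18yz + 2z)(−5x + 6z + 6 − 8y)    [distributive law]
= (26yz − 18y² − 2y − 8z² + 2z)(−5x + 6z + 6 − 8y)    [combine like terms]
= −130xyz + 156yz² + 156yz − 208y²z + 90xy² − 108y²z − 108y² + 144y³ + 10xy − 12yz − 12y + 16y² + 40xz² − 48z³ − 48z² + 64yz² − 10xz + 12z² + 12z − 16yz    [distributive law]
= −130xyz + 220yz² + 128yz − 316y²z + 90xy² − 92y² + 144y³ + 10xy − 12y + 40xz² − 48z³ − 36z² − 10xz + 12z    [combine like terms]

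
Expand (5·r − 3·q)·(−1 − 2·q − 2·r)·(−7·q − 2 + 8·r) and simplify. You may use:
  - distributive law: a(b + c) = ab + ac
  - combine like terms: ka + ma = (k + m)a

(5·r − 3·q)·(−1 − 2·q − 2·r)·(−7·q − 2 + 8·r)
= (−5·r − 10·q·r − 10·r² + 3·q + 6·q² + 6·q·r)·(−7·q − 2 + 8·r)    [distributive law]
= (−5·r − 4·q·r − 10·r² + 3·q + 6·q²)·(−7·q − 2 + 8·r)    [combine like terms]
= 35·q·r + 10·r − 40·r² + 28·q²·r + 8·q·r − 32·q·r² + 70·q·r² + 20·r² − 80·r³ − 21·q² − 6·q + 24·q·r − 42·q³ − 12·q² + 48·q²·r    [distributive law]
= 67·q·r + 10·r − 20·r² + 76·q²·r + 38·q·r² − 80·r³ − 33·q² − 6·q − 42·q³    [combine like terms]

67·q·r + 10·r − 20·r² + 76·q²·r + 38·q·r² − 80·r³ − 33·q² − 6·q − 42·q³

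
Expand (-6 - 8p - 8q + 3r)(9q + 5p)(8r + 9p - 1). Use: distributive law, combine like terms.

(-6 - 8p - 8q + 3r)(9q + 5p)(8r + 9p - 1)
= (-54q - 30p - 72pq - 40p^2 - 72q^2 - 40pq + 27qr + 15pr)(8r + 9p - 1)    [distributive law]
= (-54q - 30p - 112pq - 40p^2 - 72q^2 + 27qr + 15pr)(8r + 9p - 1)    [combine like terms]
= -432qr - 486pq + 54q - 240pr - 270p^2 + 30p - 896pqr - 1008p^2q + 112pq - 320p^2r - 360p^3 + 40p^2 - 576q^2r - 648pq^2 + 72q^2 + 216qr^2 + 243pqr - 27qr + 120pr^2 + 135p^2r - 15pr    [distributive law]
= -459qr - 374pq + 54q - 255pr - 230p^2 + 30p - 653pqr - 1008p^2q - 185p^2r - 360p^3 - 576q^2r - 648pq^2 + 72q^2 + 216qr^2 + 120pr^2    [combine like terms]

-459qr - 374pq + 54q - 255pr - 230p^2 + 30p - 653pqr - 1008p^2q - 185p^2r - 360p^3 - 576q^2r - 648pq^2 + 72q^2 + 216qr^2 + 120pr^2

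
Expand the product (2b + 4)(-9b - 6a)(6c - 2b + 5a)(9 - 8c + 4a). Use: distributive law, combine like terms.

-1548b^2c + 864b^2c^2 + 96ab^2c + 324b^3 - 288b^3c + 144ab^3 - 306ab^2 - 264a^2b^2 - 456abc + 576abc^2 + 192a^2bc - 1068a^2b - 240a^3b - 1944bc + 1728bc^2 + 648b^2 - 1188ab - 1296ac + 1152ac^2 + 384a^2c - 1080a^2 - 480a^3

(2b + 4)(-9b - 6a)(6c - 2b + 5a)(9 - 8c + 4a)
= (-18b^2 - 12ab - 36b - 24a)(6c - 2b + 5a)(9 - 8c + 4a)    [distributive law]
= (-108b^2c + 36b^3 - 90ab^2 - 72abc + 24ab^2 - 60a^2b - 216bc + 72b^2 - 180ab - 144ac + 48ab - 120a^2)(9 - 8c + 4a)    [distributive law]
= (-108b^2c + 36b^3 - 66ab^2 - 72abc - 60a^2b - 216bc + 72b^2 - 132ab - 144ac - 120a^2)(9 - 8c + 4a)    [combine like terms]
= -972b^2c + 864b^2c^2 - 432ab^2c + 324b^3 - 288b^3c + 144ab^3 - 594ab^2 + 528ab^2c - 264a^2b^2 - 648abc + 576abc^2 - 288a^2bc - 540a^2b + 480a^2bc - 240a^3b - 1944bc + 1728bc^2 - 864abc + 648b^2 - 576b^2c + 288ab^2 - 1188ab + 1056abc - 528a^2b - 1296ac + 1152ac^2 - 576a^2c - 1080a^2 + 960a^2c - 480a^3    [distributive law]
= -1548b^2c + 864b^2c^2 + 96ab^2c + 324b^3 - 288b^3c + 144ab^3 - 306ab^2 - 264a^2b^2 - 456abc + 576abc^2 + 192a^2bc - 1068a^2b - 240a^3b - 1944bc + 1728bc^2 + 648b^2 - 1188ab - 1296ac + 1152ac^2 + 384a^2c - 1080a^2 - 480a^3    [combine like terms]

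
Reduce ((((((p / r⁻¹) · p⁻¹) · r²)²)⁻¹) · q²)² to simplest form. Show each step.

q⁴r⁻¹²

((((((p / r⁻¹) · p⁻¹) · r²)²)⁻¹) · q²)²
= ((((((p / r⁻¹) · p⁻¹) · r²)²)⁻¹)²) · ((q²)²)    [power of a product]
= (((((p / r⁻¹) · p⁻¹) · r²)²)⁻²) · ((q²)²)    [power of a power]
= ((((p / r⁻¹) · p⁻¹) · r²)⁻⁴) · ((q²)²)    [power of a power]
= ((((p / r⁻¹) · p⁻¹)⁻⁴) · ((r²)⁻⁴)) · ((q²)²)    [power of a product]
= ((((p / r⁻¹)⁻⁴) · ((p⁻¹)⁻⁴)) · ((r²)⁻⁴)) · ((q²)²)    [power of a product]
= ((((p⁻⁴) / ((r⁻¹)⁻⁴)) · ((p⁻¹)⁻⁴)) · ((r²)⁻⁴)) · ((q²)²)    [power of a quotient]
= (((p⁻⁴ / r⁴) · ((p⁻¹)⁻⁴)) · ((r²)⁻⁴)) · ((q²)²)    [power of a power]
= (((p⁻⁴ / r⁴) · p⁴) · ((r²)⁻⁴)) · ((q²)²)    [power of a power]
= (((p⁻⁴ / r⁴) · p⁴) · r⁻⁸) · ((q²)²)    [power of a power]
= (((p⁻⁴ / r⁴) · p⁴) · r⁻⁸) · q⁴    [power of a power]
= q⁴r⁻¹²    [quotient of powers; product of powers]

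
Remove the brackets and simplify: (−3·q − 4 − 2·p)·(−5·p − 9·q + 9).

(−3·q − 4 − 2·p)·(−5·p − 9·q + 9)
= 15·p·q + 27·q^2 − 27·q + 20·p + 36·q − 36 + 10·p^2 + 18·p·q − 18·p    [distributive law]
= 33·p·q + 27·q^2 + 9·q + 2·p − 36 + 10·p^2    [combine like terms]

33·p·q + 27·q^2 + 9·q + 2·p − 36 + 10·p^2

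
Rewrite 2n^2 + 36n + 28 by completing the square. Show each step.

2(n + 9)^2 − 134

2n^2 + 36n + 28
= 2(n^2 + 18n) + 28    [factor out 2 from the n-terms]
= 2(n^2 + 18n + 81 − 81) + 28    [add and subtract 81 inside the bracket]
= 2(n + 9)^2 − 162 + 28    [perfect-square identity]
= 2(n + 9)^2 − 134    [combine constants]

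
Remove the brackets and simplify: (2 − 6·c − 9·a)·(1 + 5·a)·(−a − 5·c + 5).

3·a − 40·c + 10 − 226·a^2 − 149·a·c + 30·c^2 + 255·a^2·c + 150·a·c^2 + 45·a^3

(2 − 6·c − 9·a)·(1 + 5·a)·(−a − 5·c + 5)
= (2 + 10·a − 6·c − 30·a·c − 9·a − 45·a^2)·(−a − 5·c + 5)    [distributive law]
= (2 + a − 6·c − 30·a·c − 45·a^2)·(−a − 5·c + 5)    [combine like terms]
= −2·a − 10·c + 10 − a^2 − 5·a·c + 5·a + 6·a·c + 30·c^2 − 30·c + 30·a^2·c + 150·a·c^2 − 150·a·c + 45·a^3 + 225·a^2·c − 225·a^2    [distributive law]
= 3·a − 40·c + 10 − 226·a^2 − 149·a·c + 30·c^2 + 255·a^2·c + 150·a·c^2 + 45·a^3    [combine like terms]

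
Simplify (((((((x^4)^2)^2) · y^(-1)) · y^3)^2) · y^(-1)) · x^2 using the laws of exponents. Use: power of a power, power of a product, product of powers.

(((((((x^4)^2)^2) · y^(-1)) · y^3)^2) · y^(-1)) · x^2
= (((((((x^4)^2)^2) · y^(-1))^2) · ((y^3)^2)) · y^(-1)) · x^2    [power of a product]
= (((((((x^4)^2)^2)^2) · ((y^(-1))^2)) · ((y^3)^2)) · y^(-1)) · x^2    [power of a product]
= ((((((x^4)^2)^4) · ((y^(-1))^2)) · ((y^3)^2)) · y^(-1)) · x^2    [power of a power]
= (((((x^4)^8) · ((y^(-1))^2)) · ((y^3)^2)) · y^(-1)) · x^2    [power of a power]
= (((x^32 · ((y^(-1))^2)) · ((y^3)^2)) · y^(-1)) · x^2    [power of a power]
= (((x^32 · y^(-2)) · ((y^3)^2)) · y^(-1)) · x^2    [power of a power]
= (((x^32 · y^(-2)) · y^6) · y^(-1)) · x^2    [power of a power]
= x^34y^3    [product of powers]

x^34y^3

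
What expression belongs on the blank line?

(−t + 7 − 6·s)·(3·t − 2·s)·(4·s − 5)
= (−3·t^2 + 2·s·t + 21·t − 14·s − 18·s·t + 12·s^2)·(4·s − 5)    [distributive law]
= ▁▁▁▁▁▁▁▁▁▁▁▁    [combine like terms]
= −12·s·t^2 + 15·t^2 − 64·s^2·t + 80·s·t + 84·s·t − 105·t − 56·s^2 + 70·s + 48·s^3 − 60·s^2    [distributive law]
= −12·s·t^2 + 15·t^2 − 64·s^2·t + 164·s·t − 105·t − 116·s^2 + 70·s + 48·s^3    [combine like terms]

Applying combine like terms to the line above:

(−3·t^2 − 16·s·t + 21·t − 14·s + 12·s^2)·(4·s − 5)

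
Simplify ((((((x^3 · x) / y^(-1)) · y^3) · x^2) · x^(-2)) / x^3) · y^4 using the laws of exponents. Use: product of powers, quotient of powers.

((((((x^3 · x) / y^(-1)) · y^3) · x^2) · x^(-2)) / x^3) · y^4
= (((((x^4 / y^(-1)) · y^3) · x^2) · x^(-2)) / x^3) · y^4    [product of powers]
= xy^8    [quotient of powers; product of powers]

xy^8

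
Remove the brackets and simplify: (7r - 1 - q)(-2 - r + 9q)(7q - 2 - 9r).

-156qr + 8r + 131r² - 625qr² + 63r³ + 529q²r + 28q - 4 - 31q² - 63q³

(7r - 1 - q)(-2 - r + 9q)(7q - 2 - 9r)
= (-14r - 7r² + 63qr + 2 + r - 9q + 2q + qr - 9q²)(7q - 2 - 9r)    [distributive law]
= (-13r - 7r² + 64qr + 2 - 7q - 9q²)(7q - 2 - 9r)    [combine like terms]
= -91qr + 26r + 117r² - 49qr² + 14r² + 63r³ + 448q²r - 128qr - 576qr² + 14q - 4 - 18r - 49q² + 14q + 63qr - 63q³ + 18q² + 81q²r    [distributive law]
= -156qr + 8r + 131r² - 625qr² + 63r³ + 529q²r + 28q - 4 - 31q² - 63q³    [combine like terms]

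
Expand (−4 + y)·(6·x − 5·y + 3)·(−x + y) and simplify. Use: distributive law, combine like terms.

(−4 + y)·(6·x − 5·y + 3)·(−x + y)
= (−24·x + 20·y − 12 + 6·x·y − 5·y² + 3·y)·(−x + y)    [distributive law]
= (−24·x + 23·y − 12 + 6·x·y − 5·y²)·(−x + y)    [combine like terms]
= 24·x² − 24·x·y − 23·x·y + 23·y² + 12·x − 12·y − 6·x²·y + 6·x·y² + 5·x·y² − 5·y³    [distributive law]
= 24·x² − 47·x·y + 23·y² + 12·x − 12·y − 6·x²·y + 11·x·y² − 5·y³    [combine like terms]

24·x² − 47·x·y + 23·y² + 12·x − 12·y − 6·x²·y + 11·x·y² − 5·y³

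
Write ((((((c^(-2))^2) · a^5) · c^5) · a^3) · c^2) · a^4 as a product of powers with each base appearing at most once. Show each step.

((((((c^(-2))^2) · a^5) · c^5) · a^3) · c^2) · a^4
= ((((c^(-4) · a^5) · c^5) · a^3) · c^2) · a^4    [power of a power]
= a^12c^3    [product of powers]

a^12c^3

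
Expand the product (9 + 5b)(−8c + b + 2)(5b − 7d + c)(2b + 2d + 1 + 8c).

−117b^2c − 458bcd + 415bc − 2912bc^2 + 1008cd^2 − 468cd + 3888c^2d + 72c^2 − 576c^3 + 215b^3 − 111b^2d + 275b^2 − 266bd^2 − 205bd + 90b − 252d^2 − 126d + 18c − 190b^3c − 110b^2cd − 1640b^2c^2 + 560bcd^2 + 2160bc^2d − 320bc^3 + 50b^4 − 20b^3d − 70b^2d^2

(9 + 5b)(−8c + b + 2)(5b − 7d + c)(2b + 2d + 1 + 8c)
= (−72c + 9b + 18 − 40bc + 5b^2 + 10b)(5b − 7d + c)(2b + 2d + 1 + 8c)    [distributive law]
= (−72c + 19b + 18 − 40bc + 5b^2)(5b − 7d + c)(2b + 2d + 1 + 8c)    [combine like terms]
= (−360bc + 504cd − 72c^2 + 95b^2 − 133bd + 19bc + 90b − 126d + 18c − 200b^2c + 280bcd − 40bc^2 + 25b^3 − 35b^2d + 5b^2c)(2b + 2d + 1 + 8c)    [distributive law]
= (−341bc + 504cd − 72c^2 + 95b^2 − 133bd + 90b − 126d + 18c − 195b^2c + 280bcd − 40bc^2 + 25b^3 − 35b^2d)(2b + 2d + 1 + 8c)    [combine like terms]
= −682b^2c − 682bcd − 341bc − 2728bc^2 + 1008bcd + 1008cd^2 + 504cd + 4032c^2d − 144bc^2 − 144c^2d − 72c^2 − 576c^3 + 190b^3 + 190b^2d + 95b^2 + 760b^2c − 266b^2d − 266bd^2 − 133bd − 1064bcd + 180b^2 + 180bd + 90b + 720bc − 252bd − 252d^2 − 126d − 1008cd + 36bc + 36cd + 18c + 144c^2 − 390b^3c − 390b^2cd − 195b^2c − 1560b^2c^2 + 560b^2cd + 560bcd^2 + 280bcd + 2240bc^2d − 80b^2c^2 − 80bc^2d − 40bc^2 − 320bc^3 + 50b^4 + 50b^3d + 25b^3 + 200b^3c − 70b^3d − 70b^2d^2 − 35b^2d − 280b^2cd    [distributive law]
= −117b^2c − 458bcd + 415bc − 2912bc^2 + 1008cd^2 − 468cd + 3888c^2d + 72c^2 − 576c^3 + 215b^3 − 111b^2d + 275b^2 − 266bd^2 − 205bd + 90b − 252d^2 − 126d + 18c − 190b^3c − 110b^2cd − 1640b^2c^2 + 560bcd^2 + 2160bc^2d − 320bc^3 + 50b^4 − 20b^3d − 70b^2d^2    [combine like terms]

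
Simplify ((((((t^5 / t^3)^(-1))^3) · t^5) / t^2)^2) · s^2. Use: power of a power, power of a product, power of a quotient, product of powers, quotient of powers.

s^2t^(-6)

((((((t^5 / t^3)^(-1))^3) · t^5) / t^2)^2) · s^2
= ((((((t^5 / t^3)^(-1))^3) · t^5)^2) / ((t^2)^2)) · s^2    [power of a quotient]
= ((((((t^5 / t^3)^(-1))^3)^2) · ((t^5)^2)) / ((t^2)^2)) · s^2    [power of a product]
= (((((t^5 / t^3)^(-1))^6) · ((t^5)^2)) / ((t^2)^2)) · s^2    [power of a power]
= ((((t^5 / t^3)^(-6)) · ((t^5)^2)) / ((t^2)^2)) · s^2    [power of a power]
= (((((t^5)^(-6)) / ((t^3)^(-6))) · ((t^5)^2)) / ((t^2)^2)) · s^2    [power of a quotient]
= (((t^(-30) / ((t^3)^(-6))) · ((t^5)^2)) / ((t^2)^2)) · s^2    [power of a power]
= (((t^(-30) / t^(-18)) · ((t^5)^2)) / ((t^2)^2)) · s^2    [power of a power]
= ((t^(-12) · ((t^5)^2)) / ((t^2)^2)) · s^2    [quotient of powers]
= ((t^(-12) · t^10) / ((t^2)^2)) · s^2    [power of a power]
= (t^(-2) / ((t^2)^2)) · s^2    [product of powers]
= (t^(-2) / t^4) · s^2    [power of a power]
= t^(-6) · s^2    [quotient of powers]
= s^2t^(-6)    [rearrange]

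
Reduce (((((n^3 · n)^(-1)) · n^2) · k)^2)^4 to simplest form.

(((((n^3 · n)^(-1)) · n^2) · k)^2)^4
= ((((n^3 · n)^(-1)) · n^2) · k)^8    [power of a power]
= ((((n^3 · n)^(-1)) · n^2)^8) · (k^8)    [power of a product]
= ((((n^3 · n)^(-1))^8) · ((n^2)^8)) · (k^8)    [power of a product]
= (((n^3 · n)^(-8)) · ((n^2)^8)) · (k^8)    [power of a power]
= ((((n^3)^(-8)) · (n^(-8))) · ((n^2)^8)) · (k^8)    [power of a product]
= ((n^(-24) · (n^(-8))) · ((n^2)^8)) · (k^8)    [power of a power]
= (n^(-32) · ((n^2)^8)) · (k^8)    [product of powers]
= (n^(-32) · n^16) · (k^8)    [power of a power]
= n^(-16) · (k^8)    [product of powers]
= k^8n^(-16)    [rearrange]

k^8n^(-16)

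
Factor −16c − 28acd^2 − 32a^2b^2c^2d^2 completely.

4c(−4 − 7ad^2 − 8a^2b^2cd^2)

−16c − 28acd^2 − 32a^2b^2c^2d^2
= 4(−4c − 7acd^2 − 8a^2b^2c^2d^2)    [factor out 4]
= 4c(−4 − 7ad^2 − 8a^2b^2cd^2)    [factor out c]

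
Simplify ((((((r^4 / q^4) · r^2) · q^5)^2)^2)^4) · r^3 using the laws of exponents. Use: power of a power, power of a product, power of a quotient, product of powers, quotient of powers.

q^16r^99

((((((r^4 / q^4) · r^2) · q^5)^2)^2)^4) · r^3
= (((((r^4 / q^4) · r^2) · q^5)^2)^8) · r^3    [power of a power]
= ((((r^4 / q^4) · r^2) · q^5)^16) · r^3    [power of a power]
= ((((r^4 / q^4) · r^2)^16) · ((q^5)^16)) · r^3    [power of a product]
= ((((r^4 / q^4)^16) · ((r^2)^16)) · ((q^5)^16)) · r^3    [power of a product]
= (((((r^4)^16) / ((q^4)^16)) · ((r^2)^16)) · ((q^5)^16)) · r^3    [power of a quotient]
= (((r^64 / ((q^4)^16)) · ((r^2)^16)) · ((q^5)^16)) · r^3    [power of a power]
= (((r^64 / q^64) · ((r^2)^16)) · ((q^5)^16)) · r^3    [power of a power]
= (((r^64 / q^64) · r^32) · ((q^5)^16)) · r^3    [power of a power]
= (((r^64 / q^64) · r^32) · q^80) · r^3    [power of a power]
= q^16r^99    [quotient of powers; product of powers]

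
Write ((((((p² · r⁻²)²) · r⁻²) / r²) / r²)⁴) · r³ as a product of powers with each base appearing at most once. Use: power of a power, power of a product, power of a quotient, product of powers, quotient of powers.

p¹⁶·r⁻³⁷

((((((p² · r⁻²)²) · r⁻²) / r²) / r²)⁴) · r³
= ((((((p² · r⁻²)²) · r⁻²) / r²)⁴) / ((r²)⁴)) · r³    [power of a quotient]
= ((((((p² · r⁻²)²) · r⁻²)⁴) / ((r²)⁴)) / ((r²)⁴)) · r³    [power of a quotient]
= ((((((p² · r⁻²)²)⁴) · ((r⁻²)⁴)) / ((r²)⁴)) / ((r²)⁴)) · r³    [power of a product]
= (((((p² · r⁻²)⁸) · ((r⁻²)⁴)) / ((r²)⁴)) / ((r²)⁴)) · r³    [power of a power]
= ((((((p²)⁸) · ((r⁻²)⁸)) · ((r⁻²)⁴)) / ((r²)⁴)) / ((r²)⁴)) · r³    [power of a product]
= ((((p¹⁶ · ((r⁻²)⁸)) · ((r⁻²)⁴)) / ((r²)⁴)) / ((r²)⁴)) · r³    [power of a power]
= ((((p¹⁶ · r⁻¹⁶) · ((r⁻²)⁴)) / ((r²)⁴)) / ((r²)⁴)) · r³    [power of a power]
= ((((p¹⁶ · r⁻¹⁶) · r⁻⁸) / ((r²)⁴)) / ((r²)⁴)) · r³    [power of a power]
= ((((p¹⁶ · r⁻¹⁶) · r⁻⁸) / r⁸) / ((r²)⁴)) · r³    [power of a power]
= ((((p¹⁶ · r⁻¹⁶) · r⁻⁸) / r⁸) / r⁸) · r³    [power of a power]
= p¹⁶·r⁻³⁷    [quotient of powers; product of powers]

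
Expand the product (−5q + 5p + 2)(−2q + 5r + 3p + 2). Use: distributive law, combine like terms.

(−5q + 5p + 2)(−2q + 5r + 3p + 2)
= 10q^2 − 25qr − 15pq − 10q − 10pq + 25pr + 15p^2 + 10p − 4q + 10r + 6p + 4    [distributive law]
= 10q^2 − 25qr − 25pq − 14q + 25pr + 15p^2 + 16p + 10r + 4    [combine like terms]

10q^2 − 25qr − 25pq − 14q + 25pr + 15p^2 + 16p + 10r + 4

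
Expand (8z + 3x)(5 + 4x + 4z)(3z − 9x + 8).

376z^2 + 37xz + 320z − 156xz^2 − 360x^2z + 96z^3 − 39x^2 + 120x − 108x^3

(8z + 3x)(5 + 4x + 4z)(3z − 9x + 8)
= (40z + 32xz + 32z^2 + 15x + 12x^2 + 12xz)(3z − 9x + 8)    [distributive law]
= (40z + 44xz + 32z^2 + 15x + 12x^2)(3z − 9x + 8)    [combine like terms]
= 120z^2 − 360xz + 320z + 132xz^2 − 396x^2z + 352xz + 96z^3 − 288xz^2 + 256z^2 + 45xz − 135x^2 + 120x + 36x^2z − 108x^3 + 96x^2    [distributive law]
= 376z^2 + 37xz + 320z − 156xz^2 − 360x^2z + 96z^3 − 39x^2 + 120x − 108x^3    [combine like terms]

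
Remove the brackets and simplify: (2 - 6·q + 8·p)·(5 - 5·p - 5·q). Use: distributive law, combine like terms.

(2 - 6·q + 8·p)·(5 - 5·p - 5·q)
= 10 - 10·p - 10·q - 30·q + 30·p·q + 30·q^2 + 40·p - 40·p^2 - 40·p·q    [distributive law]
= 10 + 30·p - 40·q - 10·p·q + 30·q^2 - 40·p^2    [combine like terms]

10 + 30·p - 40·q - 10·p·q + 30·q^2 - 40·p^2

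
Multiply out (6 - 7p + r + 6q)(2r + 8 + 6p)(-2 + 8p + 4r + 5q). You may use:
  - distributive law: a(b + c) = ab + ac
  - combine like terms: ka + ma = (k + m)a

(6 - 7p + r + 6q)(2r + 8 + 6p)(-2 + 8p + 4r + 5q)
= (12r + 48 + 36p - 14pr - 56p - 42p^2 + 2r^2 + 8r + 6pr + 12qr + 48q + 36pq)(-2 + 8p + 4r + 5q)    [distributive law]
= (20r + 48 - 20p - 8pr - 42p^2 + 2r^2 + 12qr + 48q + 36pq)(-2 + 8p + 4r + 5q)    [combine like terms]
= -40r + 160pr + 80r^2 + 100qr - 96 + 384p + 192r + 240q + 40p - 160p^2 - 80pr - 100pq + 16pr - 64p^2r - 32pr^2 - 40pqr + 84p^2 - 336p^3 - 168p^2r - 210p^2q - 4r^2 + 16pr^2 + 8r^3 + 10qr^2 - 24qr + 96pqr + 48qr^2 + 60q^2r - 96q + 384pq + 192qr + 240q^2 - 72pq + 288p^2q + 144pqr + 180pq^2    [distributive law]
= 152r + 96pr + 76r^2 + 268qr - 96 + 424p + 144q - 76p^2 + 212pq - 232p^2r - 16pr^2 + 200pqr - 336p^3 + 78p^2q + 8r^3 + 58qr^2 + 60q^2r + 240q^2 + 180pq^2    [combine like terms]

152r + 96pr + 76r^2 + 268qr - 96 + 424p + 144q - 76p^2 + 212pq - 232p^2r - 16pr^2 + 200pqr - 336p^3 + 78p^2q + 8r^3 + 58qr^2 + 60q^2r + 240q^2 + 180pq^2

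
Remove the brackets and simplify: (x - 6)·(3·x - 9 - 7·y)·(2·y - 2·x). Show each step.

(x - 6)·(3·x - 9 - 7·y)·(2·y - 2·x)
= (3·x^2 - 9·x - 7·x·y - 18·x + 54 + 42·y)·(2·y - 2·x)    [distributive law]
= (3·x^2 - 27·x - 7·x·y + 54 + 42·y)·(2·y - 2·x)    [combine like terms]
= 6·x^2·y - 6·x^3 - 54·x·y + 54·x^2 - 14·x·y^2 + 14·x^2·y + 108·y - 108·x + 84·y^2 - 84·x·y    [distributive law]
= 20·x^2·y - 6·x^3 - 138·x·y + 54·x^2 - 14·x·y^2 + 108·y - 108·x + 84·y^2    [combine like terms]

20·x^2·y - 6·x^3 - 138·x·y + 54·x^2 - 14·x·y^2 + 108·y - 108·x + 84·y^2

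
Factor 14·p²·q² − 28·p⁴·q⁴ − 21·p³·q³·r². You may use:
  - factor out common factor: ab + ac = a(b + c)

14·p²·q² − 28·p⁴·q⁴ − 21·p³·q³·r²
= 7(2·p²·q² − 4·p⁴·q⁴ − 3·p³·q³·r²)    [factor out 7]
= 7·p²·q²(2 − 4·p²·q² − 3·p·q·r²)    [factor out p²·q²]

7·p²·q²(2 − 4·p²·q² − 3·p·q·r²)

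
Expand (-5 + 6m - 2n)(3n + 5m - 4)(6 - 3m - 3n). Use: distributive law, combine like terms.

-102n + 216mn - 15n^2 - 354m + 327m^2 + 120 - 114m^2n - 6mn^2 - 90m^3 + 18n^3

(-5 + 6m - 2n)(3n + 5m - 4)(6 - 3m - 3n)
= (-15n - 25m + 20 + 18mn + 30m^2 - 24m - 6n^2 - 10mn + 8n)(6 - 3m - 3n)    [distributive law]
= (-7n - 49m + 20 + 8mn + 30m^2 - 6n^2)(6 - 3m - 3n)    [combine like terms]
= -42n + 21mn + 21n^2 - 294m + 147m^2 + 147mn + 120 - 60m - 60n + 48mn - 24m^2n - 24mn^2 + 180m^2 - 90m^3 - 90m^2n - 36n^2 + 18mn^2 + 18n^3    [distributive law]
= -102n + 216mn - 15n^2 - 354m + 327m^2 + 120 - 114m^2n - 6mn^2 - 90m^3 + 18n^3    [combine like terms]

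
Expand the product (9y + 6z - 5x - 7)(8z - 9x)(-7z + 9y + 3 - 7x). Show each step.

(9y + 6z - 5x - 7)(8z - 9x)(-7z + 9y + 3 - 7x)
= (72yz - 81xy + 48z^2 - 54xz - 40xz + 45x^2 - 56z + 63x)(-7z + 9y + 3 - 7x)    [distributive law]
= (72yz - 81xy + 48z^2 - 94xz + 45x^2 - 56z + 63x)(-7z + 9y + 3 - 7x)    [combine like terms]
= -504yz^2 + 648y^2z + 216yz - 504xyz + 567xyz - 729xy^2 - 243xy + 567x^2y - 336z^3 + 432yz^2 + 144z^2 - 336xz^2 + 658xz^2 - 846xyz - 282xz + 658x^2z - 315x^2z + 405x^2y + 135x^2 - 315x^3 + 392z^2 - 504yz - 168z + 392xz - 441xz + 567xy + 189x - 441x^2    [distributive law]
= -72yz^2 + 648y^2z - 288yz - 783xyz - 729xy^2 + 324xy + 972x^2y - 336z^3 + 536z^2 + 322xz^2 - 331xz + 343x^2z - 306x^2 - 315x^3 - 168z + 189x    [combine like terms]

-72yz^2 + 648y^2z - 288yz - 783xyz - 729xy^2 + 324xy + 972x^2y - 336z^3 + 536z^2 + 322xz^2 - 331xz + 343x^2z - 306x^2 - 315x^3 - 168z + 189x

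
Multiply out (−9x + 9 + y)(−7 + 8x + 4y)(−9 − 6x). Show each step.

(−9x + 9 + y)(−7 + 8x + 4y)(−9 − 6x)
= (63x − 72x^2 − 36xy − 63 + 72x + 36y − 7y + 8xy + 4y^2)(−9 − 6x)    [distributive law]
= (135x − 72x^2 − 28xy − 63 + 29y + 4y^2)(−9 − 6x)    [combine like terms]
= −1215x − 810x^2 + 648x^2 + 432x^3 + 252xy + 168x^2y + 567 + 378x − 261y − 174xy − 36y^2 − 24xy^2    [distributive law]
= −837x − 162x^2 + 432x^3 + 78xy + 168x^2y + 567 − 261y − 36y^2 − 24xy^2    [combine like terms]

−837x − 162x^2 + 432x^3 + 78xy + 168x^2y + 567 − 261y − 36y^2 − 24xy^2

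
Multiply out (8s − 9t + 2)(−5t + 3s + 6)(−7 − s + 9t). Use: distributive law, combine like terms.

(8s − 9t + 2)(−5t + 3s + 6)(−7 − s + 9t)
= (−40st + 24s^2 + 48s + 45t^2 − 27st − 54t − 10t + 6s + 12)(−7 − s + 9t)    [distributive law]
= (−67st + 24s^2 + 54s + 45t^2 − 64t + 12)(−7 − s + 9t)    [combine like terms]
= 469st + 67s^2t − 603st^2 − 168s^2 − 24s^3 + 216s^2t − 378s − 54s^2 + 486st − 315t^2 − 45st^2 + 405t^3 + 448t + 64st − 576t^2 − 84 − 12s + 108t    [distributive law]
= 1019st + 283s^2t − 648st^2 − 222s^2 − 24s^3 − 390s − 891t^2 + 405t^3 + 556t − 84    [combine like terms]

1019st + 283s^2t − 648st^2 − 222s^2 − 24s^3 − 390s − 891t^2 + 405t^3 + 556t − 84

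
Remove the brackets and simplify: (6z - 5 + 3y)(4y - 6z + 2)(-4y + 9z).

84y²z + 198yz² - 324z³ - 294yz + 378z² + 56y² + 40y - 90z - 48y³

(6z - 5 + 3y)(4y - 6z + 2)(-4y + 9z)
= (24yz - 36z² + 12z - 20y + 30z - 10 + 12y² - 18yz + 6y)(-4y + 9z)    [distributive law]
= (6yz - 36z² + 42z - 14y - 10 + 12y²)(-4y + 9z)    [combine like terms]
= -24y²z + 54yz² + 144yz² - 324z³ - 168yz + 378z² + 56y² - 126yz + 40y - 90z - 48y³ + 108y²z    [distributive law]
= 84y²z + 198yz² - 324z³ - 294yz + 378z² + 56y² + 40y - 90z - 48y³    [combine like terms]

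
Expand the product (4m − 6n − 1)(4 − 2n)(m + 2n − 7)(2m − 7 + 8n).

32m^3 − 344m^2 + 316m^2n − 1098mn + 300mn^2 + 868m − 16m^3n − 72m^2n^2 + 16mn^3 + 2064n^2 − 1192n^3 − 798n + 192n^4 − 196

(4m − 6n − 1)(4 − 2n)(m + 2n − 7)(2m − 7 + 8n)
= (16m − 8mn − 24n + 12n^2 − 4 + 2n)(m + 2n − 7)(2m − 7 + 8n)    [distributive law]
= (16m − 8mn − 22n + 12n^2 − 4)(m + 2n − 7)(2m − 7 + 8n)    [combine like terms]
= (16m^2 + 32mn − 112m − 8m^2n − 16mn^2 + 56mn − 22mn − 44n^2 + 154n + 12mn^2 + 24n^3 − 84n^2 − 4m − 8n + 28)(2m − 7 + 8n)    [distributive law]
= (16m^2 + 66mn − 116m − 8m^2n − 4mn^2 − 128n^2 + 146n + 24n^3 + 28)(2m − 7 + 8n)    [combine like terms]
= 32m^3 − 112m^2 + 128m^2n + 132m^2n − 462mn + 528mn^2 − 232m^2 + 812m − 928mn − 16m^3n + 56m^2n − 64m^2n^2 − 8m^2n^2 + 28mn^2 − 32mn^3 − 256mn^2 + 896n^2 − 1024n^3 + 292mn − 1022n + 1168n^2 + 48mn^3 − 168n^3 + 192n^4 + 56m − 196 + 224n    [distributive law]
= 32m^3 − 344m^2 + 316m^2n − 1098mn + 300mn^2 + 868m − 16m^3n − 72m^2n^2 + 16mn^3 + 2064n^2 − 1192n^3 − 798n + 192n^4 − 196    [combine like terms]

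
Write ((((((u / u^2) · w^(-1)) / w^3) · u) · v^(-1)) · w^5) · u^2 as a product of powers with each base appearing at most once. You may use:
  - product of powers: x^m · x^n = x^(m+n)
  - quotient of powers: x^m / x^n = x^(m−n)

((((((u / u^2) · w^(-1)) / w^3) · u) · v^(-1)) · w^5) · u^2
= (((((u^(-1) · w^(-1)) / w^3) · u) · v^(-1)) · w^5) · u^2    [quotient of powers]
= u^2·v^(-1)·w    [quotient of powers; product of powers]

u^2·v^(-1)·w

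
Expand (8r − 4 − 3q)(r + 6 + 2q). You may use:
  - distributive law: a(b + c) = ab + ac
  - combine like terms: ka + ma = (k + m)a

(8r − 4 − 3q)(r + 6 + 2q)
= 8r^2 + 48r + 16qr − 4r − 24 − 8q − 3qr − 18q − 6q^2    [distributive law]
= 8r^2 + 44r + 13qr − 24 − 26q − 6q^2    [combine like terms]

8r^2 + 44r + 13qr − 24 − 26q − 6q^2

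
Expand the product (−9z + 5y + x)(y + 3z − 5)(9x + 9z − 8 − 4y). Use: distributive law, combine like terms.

(−9z + 5y + x)(y + 3z − 5)(9x + 9z − 8 − 4y)
= (−9yz − 27z^2 + 45z + 5y^2 + 15yz − 25y + xy + 3xz − 5x)(9x + 9z − 8 − 4y)    [distributive law]
= (6yz − 27z^2 + 45z + 5y^2 − 25y + xy + 3xz − 5x)(9x + 9z − 8 − 4y)    [combine like terms]
= 54xyz + 54yz^2 − 48yz − 24y^2z − 243xz^2 − 243z^3 + 216z^2 + 108yz^2 + 405xz + 405z^2 − 360z − 180yz + 45xy^2 + 45y^2z − 40y^2 − 20y^3 − 225xy − 225yz + 200y + 100y^2 + 9x^2y + 9xyz − 8xy − 4xy^2 + 27x^2z + 27xz^2 − 24xz − 12xyz − 45x^2 − 45xz + 40x + 20xy    [distributive law]
= 51xyz + 162yz^2 − 453yz + 21y^2z − 216xz^2 − 243z^3 + 621z^2 + 336xz − 360z + 41xy^2 + 60y^2 − 20y^3 − 213xy + 200y + 9x^2y + 27x^2z − 45x^2 + 40x    [combine like terms]

51xyz + 162yz^2 − 453yz + 21y^2z − 216xz^2 − 243z^3 + 621z^2 + 336xz − 360z + 41xy^2 + 60y^2 − 20y^3 − 213xy + 200y + 9x^2y + 27x^2z − 45x^2 + 40x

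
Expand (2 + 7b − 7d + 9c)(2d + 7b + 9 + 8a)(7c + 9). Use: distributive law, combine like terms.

−251cd − 531d + 1106bc + 693b + 855c + 162 + 760ac + 144a − 245bcd − 315bd + 343b^2c + 441b^2 + 392abc + 504ab − 98cd^2 − 126d^2 − 392acd − 504ad + 126c^2d + 441bc^2 + 567c^2 + 504ac^2

(2 + 7b − 7d + 9c)(2d + 7b + 9 + 8a)(7c + 9)
= (4d + 14b + 18 + 16a + 14bd + 49b^2 + 63b + 56ab − 14d^2 − 49bd − 63d − 56ad + 18cd + 63bc + 81c + 72ac)(7c + 9)    [distributive law]
= (−59d + 77b + 18 + 16a − 35bd + 49b^2 + 56ab − 14d^2 − 56ad + 18cd + 63bc + 81c + 72ac)(7c + 9)    [combine like terms]
= −413cd − 531d + 539bc + 693b + 126c + 162 + 112ac + 144a − 245bcd − 315bd + 343b^2c + 441b^2 + 392abc + 504ab − 98cd^2 − 126d^2 − 392acd − 504ad + 126c^2d + 162cd + 441bc^2 + 567bc + 567c^2 + 729c + 504ac^2 + 648ac    [distributive law]
= −251cd − 531d + 1106bc + 693b + 855c + 162 + 760ac + 144a − 245bcd − 315bd + 343b^2c + 441b^2 + 392abc + 504ab − 98cd^2 − 126d^2 − 392acd − 504ad + 126c^2d + 441bc^2 + 567c^2 + 504ac^2    [combine like terms]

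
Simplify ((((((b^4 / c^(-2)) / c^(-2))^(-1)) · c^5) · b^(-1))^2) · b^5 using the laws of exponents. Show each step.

b^(-5)c^2

((((((b^4 / c^(-2)) / c^(-2))^(-1)) · c^5) · b^(-1))^2) · b^5
= ((((((b^4 / c^(-2)) / c^(-2))^(-1)) · c^5)^2) · ((b^(-1))^2)) · b^5    [power of a product]
= ((((((b^4 / c^(-2)) / c^(-2))^(-1))^2) · ((c^5)^2)) · ((b^(-1))^2)) · b^5    [power of a product]
= (((((b^4 / c^(-2)) / c^(-2))^(-2)) · ((c^5)^2)) · ((b^(-1))^2)) · b^5    [power of a power]
= (((((b^4 / c^(-2))^(-2)) / ((c^(-2))^(-2))) · ((c^5)^2)) · ((b^(-1))^2)) · b^5    [power of a quotient]
= ((((((b^4)^(-2)) / ((c^(-2))^(-2))) / ((c^(-2))^(-2))) · ((c^5)^2)) · ((b^(-1))^2)) · b^5    [power of a quotient]
= ((((b^(-8) / ((c^(-2))^(-2))) / ((c^(-2))^(-2))) · ((c^5)^2)) · ((b^(-1))^2)) · b^5    [power of a power]
= ((((b^(-8) / c^4) / ((c^(-2))^(-2))) · ((c^5)^2)) · ((b^(-1))^2)) · b^5    [power of a power]
= ((((b^(-8) / c^4) / c^4) · ((c^5)^2)) · ((b^(-1))^2)) · b^5    [power of a power]
= ((((b^(-8) / c^4) / c^4) · c^10) · ((b^(-1))^2)) · b^5    [power of a power]
= ((((b^(-8) / c^4) / c^4) · c^10) · b^(-2)) · b^5    [power of a power]
= b^(-5)c^2    [quotient of powers; product of powers]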